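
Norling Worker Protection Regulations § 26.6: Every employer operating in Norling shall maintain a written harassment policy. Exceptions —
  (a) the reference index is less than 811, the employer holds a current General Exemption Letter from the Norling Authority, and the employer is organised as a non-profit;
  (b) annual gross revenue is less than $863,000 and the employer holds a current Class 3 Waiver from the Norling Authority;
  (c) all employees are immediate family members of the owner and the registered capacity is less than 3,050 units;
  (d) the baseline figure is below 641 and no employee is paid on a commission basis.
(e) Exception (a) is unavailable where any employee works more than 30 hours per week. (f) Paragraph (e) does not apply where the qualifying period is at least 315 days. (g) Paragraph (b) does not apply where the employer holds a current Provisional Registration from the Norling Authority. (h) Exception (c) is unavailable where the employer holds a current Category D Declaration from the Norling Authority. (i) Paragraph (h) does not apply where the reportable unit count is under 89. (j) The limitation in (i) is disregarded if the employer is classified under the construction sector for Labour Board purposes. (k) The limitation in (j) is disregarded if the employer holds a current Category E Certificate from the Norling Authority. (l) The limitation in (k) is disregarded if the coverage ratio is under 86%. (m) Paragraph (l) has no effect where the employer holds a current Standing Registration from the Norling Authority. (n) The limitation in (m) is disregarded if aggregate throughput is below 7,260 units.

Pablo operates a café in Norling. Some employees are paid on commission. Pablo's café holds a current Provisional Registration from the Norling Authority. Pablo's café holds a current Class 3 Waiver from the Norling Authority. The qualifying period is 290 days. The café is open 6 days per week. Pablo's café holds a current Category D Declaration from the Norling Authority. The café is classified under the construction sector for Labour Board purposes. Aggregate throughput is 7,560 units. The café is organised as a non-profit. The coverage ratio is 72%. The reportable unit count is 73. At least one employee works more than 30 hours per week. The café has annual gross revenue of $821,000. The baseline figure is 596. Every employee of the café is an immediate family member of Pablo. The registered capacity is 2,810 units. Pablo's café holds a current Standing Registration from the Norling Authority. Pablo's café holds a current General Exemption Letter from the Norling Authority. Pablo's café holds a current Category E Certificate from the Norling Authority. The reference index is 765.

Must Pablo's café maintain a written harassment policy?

No — exception (c) applies; Pablo's café is not required to maintain a written harassment policy.

Exception (a) is satisfied on its face — the reference index is 765, less than the 811 limit; a current General Exemption Letter is held; the employer is a non-profit. However, paragraphs (e)–(f) must be considered: (e) operates against (a): at least one employee exceeds 30 hours/week. (f) is inapplicable (the qualifying period is 290 days, short of 315 days), so (e) stands. (a) is therefore removed.
All of (b)'s requirements are met (annual gross revenue is $821,000, less than the $863,000 limit; a current Class 3 Waiver is held). However, paragraph (g) must be considered: (g) applies — a current Provisional Registration is held. So (b) is unavailable.
Exception (c): every employee is an immediate family member; the registered capacity is 2,810 units, less than the 3,050 units limit — every condition holds. Under paragraphs (h)–(n): (h) is engaged (a current Category D Declaration is held), but is displaced by (i): (i) operates against (h): the reportable unit count is 73, under the 89 limit. (j) operates (the café is classified under the construction sector), but yields to (k): (k) operates against (j): a current Category E Certificate is held. (l) applies (the coverage ratio is 72%, under the 86% limit), but is displaced by (m): (m) operates against (l): a current Standing Registration is held. (n), which would lift (m), is not engaged — aggregate throughput is 7,560 units, not below 7,260 units. So (c) applies.
Exception (d) requires that no employee is paid on a commission basis; but some employees are paid on commission, so (d) is unavailable.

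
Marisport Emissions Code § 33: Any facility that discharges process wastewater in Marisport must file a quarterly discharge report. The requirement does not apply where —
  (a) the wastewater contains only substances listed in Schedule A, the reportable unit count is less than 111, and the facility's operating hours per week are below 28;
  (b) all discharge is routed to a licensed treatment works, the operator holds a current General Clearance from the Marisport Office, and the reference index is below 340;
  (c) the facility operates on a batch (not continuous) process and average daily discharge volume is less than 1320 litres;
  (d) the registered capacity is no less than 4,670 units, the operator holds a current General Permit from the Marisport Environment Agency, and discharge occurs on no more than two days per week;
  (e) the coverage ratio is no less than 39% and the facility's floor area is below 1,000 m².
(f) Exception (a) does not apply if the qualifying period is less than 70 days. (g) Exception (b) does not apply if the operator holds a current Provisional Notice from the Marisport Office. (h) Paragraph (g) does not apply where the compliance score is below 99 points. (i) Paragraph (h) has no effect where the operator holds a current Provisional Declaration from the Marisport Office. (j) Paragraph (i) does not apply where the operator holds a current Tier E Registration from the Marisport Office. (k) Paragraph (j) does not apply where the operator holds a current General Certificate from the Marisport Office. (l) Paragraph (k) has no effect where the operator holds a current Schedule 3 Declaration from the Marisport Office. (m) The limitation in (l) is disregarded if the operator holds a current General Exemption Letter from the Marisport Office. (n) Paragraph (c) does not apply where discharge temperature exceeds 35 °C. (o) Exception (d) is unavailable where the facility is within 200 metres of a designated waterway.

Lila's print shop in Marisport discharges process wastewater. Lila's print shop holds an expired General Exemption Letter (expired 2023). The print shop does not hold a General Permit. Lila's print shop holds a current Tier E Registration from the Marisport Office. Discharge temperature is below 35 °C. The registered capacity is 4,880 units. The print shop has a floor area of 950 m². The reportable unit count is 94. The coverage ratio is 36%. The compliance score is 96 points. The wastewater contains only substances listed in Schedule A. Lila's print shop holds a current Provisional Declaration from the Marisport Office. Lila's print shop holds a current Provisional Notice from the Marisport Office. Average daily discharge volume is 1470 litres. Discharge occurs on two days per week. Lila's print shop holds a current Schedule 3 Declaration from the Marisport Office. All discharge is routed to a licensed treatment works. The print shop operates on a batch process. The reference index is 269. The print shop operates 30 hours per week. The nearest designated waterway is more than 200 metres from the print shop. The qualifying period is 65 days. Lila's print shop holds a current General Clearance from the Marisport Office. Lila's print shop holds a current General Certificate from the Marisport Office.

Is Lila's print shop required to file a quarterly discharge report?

Exception (a) fails — the facility's operating hours per week are 30, not below 28.
Exception (b): discharge is routed to a licensed treatment works; a current General Clearance is held; the reference index is 269, below the 340 limit — every condition holds. Applying paragraphs (g)–(m): (g) would limit (b) — a current Provisional Notice is held — but (h) sets (g) aside: (h) operates against (g): the compliance score is 96 points, below the 99 points limit. (i) is engaged (a current Provisional Declaration is held), but is set aside by (j): (j) operates — a current Tier E Registration is held. (k) would limit (j) — a current General Certificate is held — but (l) sets (k) aside: (l) operates against (k): a current Schedule 3 Declaration is held. (m) is not engaged (there is no General Exemption Letter in force), so (l) stands. (b) remains available.
Exception (c) fails — average daily discharge volume is 1470 litres, not less than 1320 litres.
Exception (d) requires that the operator holds a current General Permit from the Marisport Environment Agency; but no General Permit is held, so (d) is unavailable.
Exception (e) fails — the coverage ratio is 36%, short of 39%.

No — exception (b) applies; Lila's print shop is not required to file a quarterly discharge report.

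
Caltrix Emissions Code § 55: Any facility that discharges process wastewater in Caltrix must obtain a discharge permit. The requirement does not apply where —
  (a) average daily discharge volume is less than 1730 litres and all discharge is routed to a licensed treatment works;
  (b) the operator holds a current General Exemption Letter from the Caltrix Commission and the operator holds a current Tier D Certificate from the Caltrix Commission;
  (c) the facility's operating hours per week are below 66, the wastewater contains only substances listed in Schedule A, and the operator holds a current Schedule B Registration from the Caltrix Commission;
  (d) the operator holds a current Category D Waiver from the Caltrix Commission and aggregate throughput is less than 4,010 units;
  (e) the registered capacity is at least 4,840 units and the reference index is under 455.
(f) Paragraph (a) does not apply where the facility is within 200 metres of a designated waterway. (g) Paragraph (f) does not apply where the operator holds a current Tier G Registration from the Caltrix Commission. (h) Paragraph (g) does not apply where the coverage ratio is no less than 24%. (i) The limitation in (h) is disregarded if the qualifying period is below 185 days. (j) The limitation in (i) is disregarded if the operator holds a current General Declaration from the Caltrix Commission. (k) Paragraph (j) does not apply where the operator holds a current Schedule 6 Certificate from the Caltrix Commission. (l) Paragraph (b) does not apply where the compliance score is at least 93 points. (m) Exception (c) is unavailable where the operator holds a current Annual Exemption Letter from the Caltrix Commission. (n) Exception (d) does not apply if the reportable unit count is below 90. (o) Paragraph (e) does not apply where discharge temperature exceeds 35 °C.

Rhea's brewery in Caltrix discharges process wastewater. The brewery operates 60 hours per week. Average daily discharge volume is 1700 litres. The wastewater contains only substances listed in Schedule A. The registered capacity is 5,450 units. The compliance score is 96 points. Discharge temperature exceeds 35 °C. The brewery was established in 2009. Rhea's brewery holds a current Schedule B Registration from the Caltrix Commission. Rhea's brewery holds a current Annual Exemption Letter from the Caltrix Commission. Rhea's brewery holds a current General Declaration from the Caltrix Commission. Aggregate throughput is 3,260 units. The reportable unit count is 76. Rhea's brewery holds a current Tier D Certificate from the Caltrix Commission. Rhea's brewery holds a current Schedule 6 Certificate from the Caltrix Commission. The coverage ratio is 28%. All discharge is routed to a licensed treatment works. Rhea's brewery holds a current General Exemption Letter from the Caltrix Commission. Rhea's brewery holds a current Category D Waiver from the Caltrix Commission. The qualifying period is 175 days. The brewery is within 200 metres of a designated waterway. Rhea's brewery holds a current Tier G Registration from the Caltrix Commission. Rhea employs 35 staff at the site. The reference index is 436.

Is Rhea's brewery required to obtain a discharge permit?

No — exception (a) applies; Rhea's brewery is not required to obtain a discharge permit.

Exception (a) is satisfied on its face — average daily discharge volume is 1700 litres, less than the 1730 litres limit; discharge is routed to a licensed treatment works. Applying paragraphs (f)–(k): (f) operates (the brewery is within 200 m of a designated waterway), but yields to (g): (g) applies — a current Tier G Registration is held. (h) would limit (g) — the coverage ratio is 28%, meeting the 24% threshold — but (i) sets (h) aside: (i) operates against (h): the qualifying period is 175 days, below the 185 days limit. (j) applies (a current General Declaration is held), but is overridden by (k): (k) operates against (j): a current Schedule 6 Certificate is held. Exception (a) stands.
Exception (b)'s conditions are all satisfied: a current General Exemption Letter is held; a current Tier D Certificate is held. However, paragraph (l) must be considered: (l) applies — the compliance score is 96 points, meeting the 93 points threshold. Exception (b) does not apply.
All of (c)'s requirements are met (the facility's operating hours per week are 60, below the 66 limit; the wastewater is Schedule-A-only; a current Schedule B Registration is held). But applying paragraph (m): (m) operates — a current Annual Exemption Letter is held. So (c) is unavailable.
Exception (d): a current Category D Waiver is held; aggregate throughput is 3,260 units, less than the 4,010 units limit — every condition holds. Turning to paragraph (n): (n) is engaged — the reportable unit count is 76, below the 90 limit. Exception (d) does not apply.
Exception (e)'s conditions are all satisfied: the registered capacity is 5,450 units, meeting the 4,840 units threshold; the reference index is 436, under the 455 limit. However, paragraph (o) must be considered: (o) is engaged — discharge temperature exceeds 35 °C. (e) is therefore removed.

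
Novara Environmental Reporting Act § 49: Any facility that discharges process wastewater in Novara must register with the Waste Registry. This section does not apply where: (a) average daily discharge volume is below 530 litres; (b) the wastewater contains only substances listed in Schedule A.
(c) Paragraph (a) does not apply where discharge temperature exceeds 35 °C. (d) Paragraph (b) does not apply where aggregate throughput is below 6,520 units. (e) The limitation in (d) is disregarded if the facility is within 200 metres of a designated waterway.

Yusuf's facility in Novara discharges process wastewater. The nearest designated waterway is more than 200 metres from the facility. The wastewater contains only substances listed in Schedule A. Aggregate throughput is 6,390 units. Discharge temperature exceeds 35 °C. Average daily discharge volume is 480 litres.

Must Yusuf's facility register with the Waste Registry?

Yes — Yusuf's facility must register with the Waste Registry.

Exception (a): average daily discharge volume is 480 litres, below the 530 litres limit — every condition holds. Turning to paragraph (c): (c) operates against (a): discharge temperature exceeds 35 °C. Exception (a) does not apply.
Exception (b) is satisfied on its face — the wastewater is Schedule-A-only. Turning to paragraphs (d)–(e): (d) operates against (b): aggregate throughput is 6,390 units, below the 6,520 units limit. (e) does not operate here (the facility is more than 200 m from any designated waterway), so (d) stands. Exception (b) does not apply.
No exception is made out. Yusuf's facility falls within the general rule.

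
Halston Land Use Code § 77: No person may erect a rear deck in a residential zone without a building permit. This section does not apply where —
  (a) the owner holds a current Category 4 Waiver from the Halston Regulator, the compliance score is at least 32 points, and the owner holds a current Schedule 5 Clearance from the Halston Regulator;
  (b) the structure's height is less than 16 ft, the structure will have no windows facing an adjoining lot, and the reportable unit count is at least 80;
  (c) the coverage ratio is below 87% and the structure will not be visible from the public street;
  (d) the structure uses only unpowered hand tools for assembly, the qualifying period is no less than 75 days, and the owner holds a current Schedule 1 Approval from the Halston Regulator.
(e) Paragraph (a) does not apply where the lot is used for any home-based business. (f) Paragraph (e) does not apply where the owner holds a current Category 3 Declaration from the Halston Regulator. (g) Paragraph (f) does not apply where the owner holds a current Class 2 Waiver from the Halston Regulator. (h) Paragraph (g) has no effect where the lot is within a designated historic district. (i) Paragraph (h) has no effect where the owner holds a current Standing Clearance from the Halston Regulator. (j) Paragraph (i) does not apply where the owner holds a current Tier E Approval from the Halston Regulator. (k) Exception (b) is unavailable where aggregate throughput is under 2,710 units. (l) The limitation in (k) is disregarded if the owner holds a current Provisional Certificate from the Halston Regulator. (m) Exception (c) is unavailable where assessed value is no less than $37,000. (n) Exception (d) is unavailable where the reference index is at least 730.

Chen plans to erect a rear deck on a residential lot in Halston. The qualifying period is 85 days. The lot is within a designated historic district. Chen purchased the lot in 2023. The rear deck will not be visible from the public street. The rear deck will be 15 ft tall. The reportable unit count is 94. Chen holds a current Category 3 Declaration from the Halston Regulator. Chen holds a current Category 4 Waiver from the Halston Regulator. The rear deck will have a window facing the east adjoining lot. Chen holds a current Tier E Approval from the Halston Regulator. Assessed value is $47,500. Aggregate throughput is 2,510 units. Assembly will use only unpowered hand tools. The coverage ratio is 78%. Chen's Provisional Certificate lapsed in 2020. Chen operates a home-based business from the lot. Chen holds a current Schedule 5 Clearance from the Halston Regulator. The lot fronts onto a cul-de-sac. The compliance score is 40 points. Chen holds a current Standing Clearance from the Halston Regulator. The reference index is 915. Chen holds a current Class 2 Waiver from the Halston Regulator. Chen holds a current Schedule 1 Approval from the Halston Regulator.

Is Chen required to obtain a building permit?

Exception (a) is satisfied on its face — a current Category 4 Waiver is held; the compliance score is 40 points, meeting the 32 points threshold; a current Schedule 5 Clearance is held. Considering the limiting provisions: (e) would limit (a) — a home-based business operates on the lot — but (f) sets (e) aside: (f) is triggered — a current Category 3 Declaration is held. (g) would limit (f) — a current Class 2 Waiver is held — but (h) sets (g) aside: (h) operates against (g): the lot is in a historic district. (i) would limit (h) — a current Standing Clearance is held — but (j) sets (i) aside: (j) is triggered — a current Tier E Approval is held. (a) remains available.
Exception (b) fails — a window faces an adjoining lot.
All of (c)'s requirements are met (the coverage ratio is 78%, below the 87% limit; the structure will not be visible from the street). But: (m) applies — assessed value is $47,500, meeting the $37,000 threshold. So (c) is unavailable.
Exception (d): assembly uses only hand tools; the qualifying period is 85 days, meeting the 75 days threshold; a current Schedule 1 Approval is held — every condition holds. However, paragraph (n) must be considered: (n) operates — the reference index is 915, meeting the 730 threshold. Exception (d) does not apply.

No — exception (a) applies; Chen does not need a building permit.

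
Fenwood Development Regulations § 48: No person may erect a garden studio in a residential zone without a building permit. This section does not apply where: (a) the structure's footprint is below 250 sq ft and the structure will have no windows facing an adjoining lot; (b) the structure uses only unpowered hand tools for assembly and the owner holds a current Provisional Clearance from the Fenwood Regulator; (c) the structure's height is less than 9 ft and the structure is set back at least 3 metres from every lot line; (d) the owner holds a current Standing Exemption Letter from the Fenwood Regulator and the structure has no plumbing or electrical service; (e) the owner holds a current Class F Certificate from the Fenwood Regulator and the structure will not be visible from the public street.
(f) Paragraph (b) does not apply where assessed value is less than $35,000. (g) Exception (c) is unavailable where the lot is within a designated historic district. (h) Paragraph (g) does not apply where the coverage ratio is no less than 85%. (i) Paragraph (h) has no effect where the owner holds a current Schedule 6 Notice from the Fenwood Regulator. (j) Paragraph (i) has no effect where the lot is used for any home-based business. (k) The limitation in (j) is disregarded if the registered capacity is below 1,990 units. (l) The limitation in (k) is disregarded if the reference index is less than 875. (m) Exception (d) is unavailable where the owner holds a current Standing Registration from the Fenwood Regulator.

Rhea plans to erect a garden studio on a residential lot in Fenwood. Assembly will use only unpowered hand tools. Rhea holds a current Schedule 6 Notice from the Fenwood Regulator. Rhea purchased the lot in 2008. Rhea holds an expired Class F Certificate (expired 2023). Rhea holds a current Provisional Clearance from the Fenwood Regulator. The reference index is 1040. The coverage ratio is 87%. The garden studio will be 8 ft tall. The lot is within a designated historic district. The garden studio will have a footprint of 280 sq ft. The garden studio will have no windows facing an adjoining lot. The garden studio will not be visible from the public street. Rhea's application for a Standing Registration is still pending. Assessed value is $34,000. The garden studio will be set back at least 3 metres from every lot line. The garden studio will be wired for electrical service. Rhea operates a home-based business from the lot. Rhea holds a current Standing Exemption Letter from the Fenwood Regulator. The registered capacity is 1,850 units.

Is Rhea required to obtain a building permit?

Yes — Rhea must obtain a building permit.

Exception (a) requires that the structure's footprint is below 250 sq ft; but the structure's footprint is 280 sq ft, not below 250 sq ft, so (a) is unavailable.
Exception (b)'s conditions are all satisfied: assembly uses only hand tools; a current Provisional Clearance is held. Turning to paragraph (f): (f) is triggered — assessed value is $34,000, less than the $35,000 limit. So (b) is unavailable.
Exception (c) is satisfied on its face — the structure's height is 8 ft, less than the 9 ft limit; the setback is at least 3 m on every side. But: (g) operates against (c): the lot is in a historic district. (h) applies (the coverage ratio is 87%, meeting the 85% threshold), but yields to (i): (i) operates against (h): a current Schedule 6 Notice is held. (j) is triggered (a home-based business operates on the lot), but is overridden by (k): (k) applies — the registered capacity is 1,850 units, below the 1,990 units limit. (l), which would lift (k), does not operate here — the reference index is 1,040, not less than 875. Exception (c) does not apply.
Exception (d) does not apply: electrical service is planned.
Exception (e) requires that the owner holds a current Class F Certificate from the Fenwood Regulator; but the Class F Certificate is not current, so (e) is unavailable.
No exception displaces § 48.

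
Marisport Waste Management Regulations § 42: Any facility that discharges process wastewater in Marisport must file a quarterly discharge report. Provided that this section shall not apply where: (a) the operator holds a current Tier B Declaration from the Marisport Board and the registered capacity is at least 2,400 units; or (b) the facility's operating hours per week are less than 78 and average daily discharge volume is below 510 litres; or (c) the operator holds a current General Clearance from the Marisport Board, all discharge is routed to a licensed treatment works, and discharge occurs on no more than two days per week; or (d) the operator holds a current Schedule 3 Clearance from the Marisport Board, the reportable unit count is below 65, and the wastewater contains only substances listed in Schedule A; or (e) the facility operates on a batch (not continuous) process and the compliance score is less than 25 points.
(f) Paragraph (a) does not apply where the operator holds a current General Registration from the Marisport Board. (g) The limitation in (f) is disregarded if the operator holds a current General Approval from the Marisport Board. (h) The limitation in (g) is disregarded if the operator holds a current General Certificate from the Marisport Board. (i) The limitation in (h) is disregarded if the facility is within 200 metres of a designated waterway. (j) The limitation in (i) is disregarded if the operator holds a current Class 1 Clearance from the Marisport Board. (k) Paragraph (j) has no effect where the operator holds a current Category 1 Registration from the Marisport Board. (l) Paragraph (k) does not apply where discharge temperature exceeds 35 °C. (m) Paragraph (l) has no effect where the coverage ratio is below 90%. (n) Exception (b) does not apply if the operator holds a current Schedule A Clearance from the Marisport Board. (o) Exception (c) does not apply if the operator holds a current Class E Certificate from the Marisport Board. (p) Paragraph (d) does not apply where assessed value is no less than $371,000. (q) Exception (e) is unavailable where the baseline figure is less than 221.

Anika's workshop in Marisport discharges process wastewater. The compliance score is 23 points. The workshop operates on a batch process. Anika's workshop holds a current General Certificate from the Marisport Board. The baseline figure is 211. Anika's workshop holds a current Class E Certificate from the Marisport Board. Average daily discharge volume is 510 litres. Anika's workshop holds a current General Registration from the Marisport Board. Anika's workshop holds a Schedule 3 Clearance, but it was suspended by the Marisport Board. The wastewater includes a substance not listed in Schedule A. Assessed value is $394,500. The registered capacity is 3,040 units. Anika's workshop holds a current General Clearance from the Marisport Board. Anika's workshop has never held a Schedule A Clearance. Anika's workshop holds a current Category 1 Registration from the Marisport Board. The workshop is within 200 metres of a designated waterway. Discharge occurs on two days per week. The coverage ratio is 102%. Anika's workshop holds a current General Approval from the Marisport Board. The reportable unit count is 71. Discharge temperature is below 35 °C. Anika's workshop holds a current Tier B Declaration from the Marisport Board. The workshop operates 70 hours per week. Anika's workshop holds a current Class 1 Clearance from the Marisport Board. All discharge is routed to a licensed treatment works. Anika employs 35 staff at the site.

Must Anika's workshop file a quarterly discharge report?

No — exception (a) applies; Anika's workshop is not required to file a quarterly discharge report.

Exception (a) is satisfied on its face — a current Tier B Declaration is held; the registered capacity is 3,040 units, meeting the 2,400 units threshold. Applying paragraphs (f)–(m): (f) would limit (a) — a current General Registration is held — but (g) sets (f) aside: (g) is engaged — a current General Approval is held. (h) operates (a current General Certificate is held), but is displaced by (i): (i) operates — the workshop is within 200 m of a designated waterway. (j) would limit (i) — a current Class 1 Clearance is held — but (k) sets (j) aside: (k) operates against (j): a current Category 1 Registration is held. (l) does not operate here (discharge temperature is below 35 °C), so (k) stands. So (a) applies.
Exception (b) fails — average daily discharge volume is 510 litres, not below 510 litres.
All of (c)'s requirements are met (a current General Clearance is held; discharge is routed to a licensed treatment works; discharge occurs on no more than two days per week). But applying paragraph (o): (o) operates against (c): a current Class E Certificate is held. So (c) is unavailable.
Exception (d) fails — the Schedule 3 Clearance is not current.
Exception (e)'s conditions are all satisfied: the facility operates on a batch process; the compliance score is 23 points, less than the 25 points limit. Turning to paragraph (q): (q) operates against (e): the baseline figure is 211, less than the 221 limit. Exception (e) does not apply.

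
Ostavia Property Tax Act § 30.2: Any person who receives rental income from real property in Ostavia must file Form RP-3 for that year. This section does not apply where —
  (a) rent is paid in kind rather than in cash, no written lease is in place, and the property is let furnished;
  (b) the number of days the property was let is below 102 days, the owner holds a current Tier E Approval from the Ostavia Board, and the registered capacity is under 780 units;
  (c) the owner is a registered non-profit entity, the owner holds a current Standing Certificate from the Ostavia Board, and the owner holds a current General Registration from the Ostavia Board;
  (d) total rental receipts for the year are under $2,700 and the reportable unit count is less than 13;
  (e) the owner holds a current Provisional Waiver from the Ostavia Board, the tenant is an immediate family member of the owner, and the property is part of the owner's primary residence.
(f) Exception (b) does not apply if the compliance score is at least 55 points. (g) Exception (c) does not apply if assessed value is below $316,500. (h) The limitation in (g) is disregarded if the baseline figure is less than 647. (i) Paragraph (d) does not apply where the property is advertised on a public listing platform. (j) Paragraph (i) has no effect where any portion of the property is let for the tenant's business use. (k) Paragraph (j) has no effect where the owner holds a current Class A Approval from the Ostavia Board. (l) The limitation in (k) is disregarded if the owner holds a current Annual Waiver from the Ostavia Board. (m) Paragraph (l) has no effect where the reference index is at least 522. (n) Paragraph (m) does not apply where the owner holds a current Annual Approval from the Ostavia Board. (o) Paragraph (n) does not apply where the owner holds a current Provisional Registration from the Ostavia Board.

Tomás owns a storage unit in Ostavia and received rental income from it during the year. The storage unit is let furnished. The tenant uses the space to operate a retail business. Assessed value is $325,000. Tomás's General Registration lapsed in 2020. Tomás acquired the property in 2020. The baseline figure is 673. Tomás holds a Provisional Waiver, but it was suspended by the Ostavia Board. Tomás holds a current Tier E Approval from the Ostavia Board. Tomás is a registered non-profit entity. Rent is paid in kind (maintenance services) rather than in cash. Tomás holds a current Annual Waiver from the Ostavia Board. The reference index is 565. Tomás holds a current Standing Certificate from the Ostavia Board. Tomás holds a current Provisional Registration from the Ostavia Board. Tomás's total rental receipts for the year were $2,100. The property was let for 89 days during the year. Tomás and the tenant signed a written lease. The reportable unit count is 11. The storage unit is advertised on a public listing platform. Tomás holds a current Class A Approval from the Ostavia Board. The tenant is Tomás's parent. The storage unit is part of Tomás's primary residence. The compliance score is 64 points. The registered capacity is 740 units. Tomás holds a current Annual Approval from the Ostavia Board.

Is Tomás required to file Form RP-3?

Exception (a) does not apply: a written lease is in place.
Exception (b) is satisfied on its face — the number of days the property was let is 89 days, below the 102 days limit; a current Tier E Approval is held; the registered capacity is 740 units, under the 780 units limit. But applying paragraph (f): (f) operates against (b): the compliance score is 64 points, meeting the 55 points threshold. So (b) is unavailable.
Exception (c) does not apply: there is no General Registration in force.
Exception (d): total rental receipts for the year are $2,100, under the $2,700 limit; the reportable unit count is 11, less than the 13 limit — every condition holds. However, paragraphs (i)–(o) must be considered: (i) operates against (d): the property is publicly advertised. (j) is engaged (the space is let for business use), but is itself disapplied by (k): (k) is engaged — a current Class A Approval is held. (l) would limit (k) — a current Annual Waiver is held — but (m) sets (l) aside: (m) operates against (l): the reference index is 565, meeting the 522 threshold. (n) would limit (m) — a current Annual Approval is held — but (o) sets (n) aside: (o) applies — a current Provisional Registration is held. Exception (d) does not apply.
Exception (e) does not apply: the Provisional Waiver is not current.
No exception is made out. Tomás falls within the general rule.

Yes — Tomás must file Form RP-3.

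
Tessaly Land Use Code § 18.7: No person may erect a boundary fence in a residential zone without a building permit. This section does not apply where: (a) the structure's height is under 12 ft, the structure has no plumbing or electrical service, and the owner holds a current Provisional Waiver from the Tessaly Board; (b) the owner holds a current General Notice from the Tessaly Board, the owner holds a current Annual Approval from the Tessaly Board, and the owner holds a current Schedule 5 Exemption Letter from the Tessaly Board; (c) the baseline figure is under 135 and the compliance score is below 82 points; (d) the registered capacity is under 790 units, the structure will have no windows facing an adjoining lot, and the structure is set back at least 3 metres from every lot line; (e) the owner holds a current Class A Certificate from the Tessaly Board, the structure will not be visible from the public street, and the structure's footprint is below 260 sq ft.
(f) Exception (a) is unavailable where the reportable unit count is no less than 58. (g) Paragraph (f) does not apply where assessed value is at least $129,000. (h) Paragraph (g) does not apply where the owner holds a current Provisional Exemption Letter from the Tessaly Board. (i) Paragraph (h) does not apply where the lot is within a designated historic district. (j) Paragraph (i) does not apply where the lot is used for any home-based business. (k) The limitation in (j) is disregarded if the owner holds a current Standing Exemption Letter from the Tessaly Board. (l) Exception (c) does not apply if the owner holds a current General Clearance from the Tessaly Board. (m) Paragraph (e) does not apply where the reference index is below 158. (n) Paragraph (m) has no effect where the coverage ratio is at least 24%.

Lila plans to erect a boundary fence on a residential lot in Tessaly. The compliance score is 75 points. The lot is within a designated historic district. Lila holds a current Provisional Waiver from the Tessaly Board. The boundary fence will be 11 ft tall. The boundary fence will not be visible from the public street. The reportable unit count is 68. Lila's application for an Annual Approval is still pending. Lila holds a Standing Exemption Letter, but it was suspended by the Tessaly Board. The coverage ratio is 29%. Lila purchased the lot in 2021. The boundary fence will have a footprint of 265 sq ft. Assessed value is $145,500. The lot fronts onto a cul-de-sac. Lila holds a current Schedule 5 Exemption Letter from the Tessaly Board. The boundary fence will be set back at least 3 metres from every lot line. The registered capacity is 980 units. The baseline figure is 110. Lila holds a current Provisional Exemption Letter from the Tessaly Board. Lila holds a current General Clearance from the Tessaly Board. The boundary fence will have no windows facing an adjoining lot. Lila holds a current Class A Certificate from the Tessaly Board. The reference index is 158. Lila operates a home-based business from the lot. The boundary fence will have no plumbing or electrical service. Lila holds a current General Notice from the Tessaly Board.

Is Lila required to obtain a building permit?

Yes — Lila must obtain a building permit.

All of (a)'s requirements are met (the structure's height is 11 ft, under the 12 ft limit; there is no plumbing or electrical service; a current Provisional Waiver is held). But applying paragraphs (f)–(k): (f) operates against (a): the reportable unit count is 68, meeting the 58 threshold. (g) is engaged (assessed value is $145,500, meeting the $129,000 threshold), but is itself disapplied by (h): (h) is triggered — a current Provisional Exemption Letter is held. (i) operates (the lot is in a historic district), but is set aside by (j): (j) operates — a home-based business operates on the lot. (k), which would lift (j), does not operate here — no current Standing Exemption Letter is held. Exception (a) does not apply.
Exception (b) does not apply: no current Annual Approval is held.
All of (c)'s requirements are met (the baseline figure is 110, under the 135 limit; the compliance score is 75 points, below the 82 points limit). Turning to paragraph (l): (l) operates against (c): a current General Clearance is held. Exception (c) does not apply.
Exception (d) requires that the registered capacity is under 790 units; but the registered capacity is 980 units, not under 790 units, so (d) is unavailable.
Exception (e) requires that the structure's footprint is below 260 sq ft; but the structure's footprint is 265 sq ft, not below 260 sq ft, so (e) is unavailable.
No exception displaces § 18.7.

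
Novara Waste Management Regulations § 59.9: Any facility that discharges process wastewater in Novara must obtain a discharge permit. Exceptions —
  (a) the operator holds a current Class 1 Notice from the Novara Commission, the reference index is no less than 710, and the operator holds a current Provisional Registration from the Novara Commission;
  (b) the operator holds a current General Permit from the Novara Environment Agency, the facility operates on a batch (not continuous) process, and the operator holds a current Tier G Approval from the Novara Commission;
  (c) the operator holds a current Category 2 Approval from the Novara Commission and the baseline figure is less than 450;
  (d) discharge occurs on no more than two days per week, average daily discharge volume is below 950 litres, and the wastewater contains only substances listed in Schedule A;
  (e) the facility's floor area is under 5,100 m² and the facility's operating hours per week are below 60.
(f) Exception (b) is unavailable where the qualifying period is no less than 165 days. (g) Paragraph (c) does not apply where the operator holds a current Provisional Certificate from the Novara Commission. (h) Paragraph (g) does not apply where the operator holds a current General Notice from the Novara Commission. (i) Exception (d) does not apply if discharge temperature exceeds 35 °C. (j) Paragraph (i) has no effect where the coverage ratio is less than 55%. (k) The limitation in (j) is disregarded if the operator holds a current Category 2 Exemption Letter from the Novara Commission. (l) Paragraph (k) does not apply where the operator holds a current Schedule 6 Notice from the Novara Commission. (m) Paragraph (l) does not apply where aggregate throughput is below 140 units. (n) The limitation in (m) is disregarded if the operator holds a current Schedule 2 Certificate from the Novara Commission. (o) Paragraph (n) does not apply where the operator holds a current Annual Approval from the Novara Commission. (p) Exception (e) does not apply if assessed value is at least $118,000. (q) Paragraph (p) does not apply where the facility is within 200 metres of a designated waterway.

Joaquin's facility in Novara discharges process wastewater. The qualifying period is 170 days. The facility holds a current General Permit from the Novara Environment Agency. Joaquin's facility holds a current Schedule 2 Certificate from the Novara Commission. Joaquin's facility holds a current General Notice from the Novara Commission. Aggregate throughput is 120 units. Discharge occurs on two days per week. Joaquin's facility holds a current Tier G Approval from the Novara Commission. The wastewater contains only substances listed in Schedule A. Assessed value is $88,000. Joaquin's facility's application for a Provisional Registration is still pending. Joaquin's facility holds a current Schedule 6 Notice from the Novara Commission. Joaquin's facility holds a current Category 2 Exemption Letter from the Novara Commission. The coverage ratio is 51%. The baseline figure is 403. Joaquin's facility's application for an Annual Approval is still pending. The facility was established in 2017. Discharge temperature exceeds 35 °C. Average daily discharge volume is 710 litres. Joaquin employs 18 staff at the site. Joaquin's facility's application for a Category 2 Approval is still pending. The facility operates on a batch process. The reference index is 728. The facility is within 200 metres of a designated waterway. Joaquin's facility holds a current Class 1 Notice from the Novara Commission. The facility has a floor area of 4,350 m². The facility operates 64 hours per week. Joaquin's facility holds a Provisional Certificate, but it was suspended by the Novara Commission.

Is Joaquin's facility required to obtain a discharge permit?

Exception (a) fails — no current Provisional Registration is held.
All of (b)'s requirements are met (a current General Permit is held; the facility operates on a batch process; a current Tier G Approval is held). However, paragraph (f) must be considered: (f) operates against (b): the qualifying period is 170 days, meeting the 165 days threshold. So (b) is unavailable.
Exception (c) does not apply: no current Category 2 Approval is held.
Exception (d)'s conditions are all satisfied: discharge occurs on no more than two days per week; average daily discharge volume is 710 litres, below the 950 litres limit; the wastewater is Schedule-A-only. Considering the limiting provisions: (i) would limit (d) — discharge temperature exceeds 35 °C — but (j) sets (i) aside: (j) operates against (i): the coverage ratio is 51%, less than the 55% limit. (k) would limit (j) — a current Category 2 Exemption Letter is held — but (l) sets (k) aside: (l) applies — a current Schedule 6 Notice is held. (m) operates (aggregate throughput is 120 units, below the 140 units limit), but yields to (n): (n) applies — a current Schedule 2 Certificate is held. (o), which would lift (n), is inapplicable — no current Annual Approval is held. Exception (d) stands.
Exception (e) does not apply: the facility's operating hours per week are 64, not below 60.

No — exception (d) applies; Joaquin's facility is not required to obtain a discharge permit.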